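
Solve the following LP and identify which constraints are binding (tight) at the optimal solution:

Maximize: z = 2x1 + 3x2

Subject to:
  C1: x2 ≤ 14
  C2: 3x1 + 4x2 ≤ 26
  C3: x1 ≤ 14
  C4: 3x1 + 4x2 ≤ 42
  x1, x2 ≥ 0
Optimal: x1 = 0, x2 = 6.5
Binding: C2, x1 ≥ 0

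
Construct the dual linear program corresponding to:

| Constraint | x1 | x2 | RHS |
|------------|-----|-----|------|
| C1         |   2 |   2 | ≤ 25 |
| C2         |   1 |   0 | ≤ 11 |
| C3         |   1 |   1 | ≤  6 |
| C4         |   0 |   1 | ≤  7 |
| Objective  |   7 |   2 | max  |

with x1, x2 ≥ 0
Minimize: z = 25y1 + 11y2 + 6y3 + 7y4

Subject to:
  C1: -2y1 - y2 - y3 ≤ -7
  C2: -2y1 - y3 - y4 ≤ -2
  y1, y2, y3, y4 ≥ 0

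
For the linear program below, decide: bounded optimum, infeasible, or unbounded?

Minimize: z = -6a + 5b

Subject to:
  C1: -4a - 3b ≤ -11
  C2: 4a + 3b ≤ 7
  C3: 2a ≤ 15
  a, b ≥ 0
C2 requires 4a + 3b ≤ 7, while C1 (-4a - 3b ≤ -11) is equivalent to 4a + 3b ≥ 11. Together they would need 11 ≤ 4a + 3b ≤ 7, which is impossible since 11 > 7. No point satisfies all constraints.

Infeasible — the constraint set is empty.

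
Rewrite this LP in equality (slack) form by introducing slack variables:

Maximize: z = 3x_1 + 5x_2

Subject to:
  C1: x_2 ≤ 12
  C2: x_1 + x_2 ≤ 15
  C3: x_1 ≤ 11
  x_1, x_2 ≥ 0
max z = 3x_1 + 5x_2

s.t.
  x_2 + s1 = 12
  x_1 + x_2 + s2 = 15
  x_1 + s3 = 11
  x_1, x_2, s1, s2, s3 ≥ 0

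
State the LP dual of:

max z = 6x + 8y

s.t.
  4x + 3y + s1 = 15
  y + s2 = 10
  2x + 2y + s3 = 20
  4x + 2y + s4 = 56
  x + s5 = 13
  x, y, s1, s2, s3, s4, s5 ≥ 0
Minimize: z = 15y1 + 10y2 + 20y3 + 56y4 + 13y5

Subject to:
  C1: -4y1 - 2y3 - 4y4 - y5 ≤ -6
  C2: -3y1 - y2 - 2y3 - 2y4 ≤ -8
  y1, y2, y3, y4, y5 ≥ 0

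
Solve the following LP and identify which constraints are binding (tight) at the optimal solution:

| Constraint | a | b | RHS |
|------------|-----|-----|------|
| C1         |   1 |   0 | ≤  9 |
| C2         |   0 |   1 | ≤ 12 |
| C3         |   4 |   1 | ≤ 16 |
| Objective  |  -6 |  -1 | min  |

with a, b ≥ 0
Optimal: a = 4, b = 0
Slack at optimum:
  C1: slack = 5
  C2: slack = 12
  C3: slack = 0 (binding)
  a ≥ 0: a = 4
  b ≥ 0: b = 0 (binding)
Binding constraints: C3, b ≥ 0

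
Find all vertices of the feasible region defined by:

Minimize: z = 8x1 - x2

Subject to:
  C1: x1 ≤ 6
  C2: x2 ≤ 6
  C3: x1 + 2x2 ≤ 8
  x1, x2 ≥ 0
Each vertex is the intersection of two constraint boundaries that also satisfies all remaining constraints:
  x1 = 0 and x2 = 0 → (0, 0)
  x1 = 6 and x2 = 0 → (6, 0)
  x1 = 6 and x1 + 2x2 = 8 → (6, 1)
  x1 + 2x2 = 8 and x1 = 0 → (0, 4)

Vertices: (0, 0), (6, 0), (6, 1), (0, 4)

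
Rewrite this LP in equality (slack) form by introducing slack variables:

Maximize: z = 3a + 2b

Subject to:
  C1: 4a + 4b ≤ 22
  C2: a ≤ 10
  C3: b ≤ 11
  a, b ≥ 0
max z = 3a + 2b

s.t.
  4a + 4b + s1 = 22
  a + s2 = 10
  b + s3 = 11
  a, b, s1, s2, s3 ≥ 0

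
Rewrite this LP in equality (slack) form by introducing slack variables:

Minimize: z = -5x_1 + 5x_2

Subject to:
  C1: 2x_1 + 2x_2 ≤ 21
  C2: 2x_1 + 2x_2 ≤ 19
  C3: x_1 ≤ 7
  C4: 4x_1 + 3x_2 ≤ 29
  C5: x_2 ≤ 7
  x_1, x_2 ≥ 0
min z = -5x_1 + 5x_2

s.t.
  2x_1 + 2x_2 + s1 = 21
  2x_1 + 2x_2 + s2 = 19
  x_1 + s3 = 7
  4x_1 + 3x_2 + s4 = 29
  x_2 + s5 = 7
  x_1, x_2, s1, s2, s3, s4, s5 ≥ 0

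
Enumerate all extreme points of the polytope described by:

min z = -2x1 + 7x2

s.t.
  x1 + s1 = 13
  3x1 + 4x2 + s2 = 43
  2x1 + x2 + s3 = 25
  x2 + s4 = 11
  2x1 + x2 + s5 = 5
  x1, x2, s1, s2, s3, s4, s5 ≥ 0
Each vertex is the intersection of two constraint boundaries that also satisfies all remaining constraints:
  x1 = 0 and x2 = 0 → (0, 0)
  2x1 + x2 = 5 and x2 = 0 → (2.5, 0)
  2x1 + x2 = 5 and x1 = 0 → (0, 5)

Vertices: (0, 0), (2.5, 0), (0, 5)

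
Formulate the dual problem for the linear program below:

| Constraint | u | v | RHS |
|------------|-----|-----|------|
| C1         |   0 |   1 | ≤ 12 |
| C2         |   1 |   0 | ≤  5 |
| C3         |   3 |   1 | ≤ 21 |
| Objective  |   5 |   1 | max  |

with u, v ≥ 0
Minimize: z = 12y1 + 5y2 + 21y3

Subject to:
  C1: -y2 - 3y3 ≤ -5
  C2: -y1 - y3 ≤ -1
  y1, y2, y3 ≥ 0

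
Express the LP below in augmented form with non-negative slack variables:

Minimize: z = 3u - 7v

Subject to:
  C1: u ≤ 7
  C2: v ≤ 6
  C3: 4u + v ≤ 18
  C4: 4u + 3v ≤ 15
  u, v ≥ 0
min z = 3u - 7v

s.t.
  u + s1 = 7
  v + s2 = 6
  4u + v + s3 = 18
  4u + 3v + s4 = 15
  u, v, s1, s2, s3, s4 ≥ 0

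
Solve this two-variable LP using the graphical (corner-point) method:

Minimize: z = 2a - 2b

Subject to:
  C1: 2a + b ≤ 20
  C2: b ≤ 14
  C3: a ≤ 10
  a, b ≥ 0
Each vertex is the intersection of two constraint boundaries that also satisfies all remaining constraints:
  a = 0 and b = 0 → (0, 0)
  2a + b = 20 and a = 10 → (10, 0)
  2a + b = 20 and b = 14 → (3, 14)
  b = 14 and a = 0 → (0, 14)

Evaluating z = 2a - 2b at each vertex:
  (0, 0): z = 0
  (10, 0): z = 20
  (3, 14): z = -22
  (0, 14): z = -28

The minimum is at (0, 14) with z = -28.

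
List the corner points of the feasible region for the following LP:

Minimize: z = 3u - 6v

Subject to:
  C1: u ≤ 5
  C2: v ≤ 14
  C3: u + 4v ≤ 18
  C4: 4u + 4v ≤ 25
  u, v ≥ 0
Each vertex is the intersection of two constraint boundaries that also satisfies all remaining constraints:
  u = 0 and v = 0 → (0, 0)
  u = 5 and v = 0 → (5, 0)
  u = 5 and 4u + 4v = 25 → (5, 1.25)
  u + 4v = 18 and 4u + 4v = 25 → (2.333, 3.917)
  u + 4v = 18 and u = 0 → (0, 4.5)

Vertices: (0, 0), (5, 0), (5, 1.25), (2.333, 3.917), (0, 4.5)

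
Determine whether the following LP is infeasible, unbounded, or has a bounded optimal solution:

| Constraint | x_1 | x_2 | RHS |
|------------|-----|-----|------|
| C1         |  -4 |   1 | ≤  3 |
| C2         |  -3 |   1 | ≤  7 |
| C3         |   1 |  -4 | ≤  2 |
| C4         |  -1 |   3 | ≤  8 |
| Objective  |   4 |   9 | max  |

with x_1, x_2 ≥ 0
Feasible point: (0, 0) satisfies every constraint, so the LP is feasible.
Direction d = (4, 1): for each constraint row a, a·d ≤ 0 —
  (-4)(4) + (1)(1) = -15 ≤ 0
  (-3)(4) + (1)(1) = -11 ≤ 0
  (1)(4) + (-4)(1) = 0 ≤ 0
  (-1)(4) + (3)(1) = -1 ≤ 0
and d ≥ 0, so (0, 0) + t·d stays feasible for every t ≥ 0. Along this ray z = 4x_1 + 9x_2 changes by 25 per unit t, so z → +∞.

The LP is unbounded; z can be made arbitrarily large.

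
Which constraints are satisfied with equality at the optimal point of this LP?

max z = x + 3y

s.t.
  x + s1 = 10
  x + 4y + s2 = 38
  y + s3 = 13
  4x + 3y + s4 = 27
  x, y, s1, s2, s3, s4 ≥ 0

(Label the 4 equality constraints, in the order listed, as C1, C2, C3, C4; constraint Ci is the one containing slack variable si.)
Optimal: x = 0, y = 9
Slack at optimum:
  C1: slack = 10
  C2: slack = 2
  C3: slack = 4
  C4: slack = 0 (binding)
  x ≥ 0: x = 0 (binding)
  y ≥ 0: y = 9
Binding constraints: C4, x ≥ 0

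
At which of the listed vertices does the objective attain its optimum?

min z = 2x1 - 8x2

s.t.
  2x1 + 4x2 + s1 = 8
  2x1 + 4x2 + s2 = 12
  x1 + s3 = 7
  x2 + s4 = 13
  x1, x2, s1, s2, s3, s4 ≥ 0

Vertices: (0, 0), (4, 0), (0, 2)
(0, 2) with z = -16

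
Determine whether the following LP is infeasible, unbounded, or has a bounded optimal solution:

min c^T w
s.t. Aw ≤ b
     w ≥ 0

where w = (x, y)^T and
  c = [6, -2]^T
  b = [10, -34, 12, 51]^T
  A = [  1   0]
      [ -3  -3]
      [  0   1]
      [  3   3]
The point (0, 12) satisfies every constraint, so the LP is feasible; the constraints give x ≤ 10 and y ≤ 12, which with x, y ≥ 0 keep the feasible region inside a bounded box. A feasible, bounded LP attains a finite optimum at a vertex.

The LP has an optimal solution: (0, 12) with z = -24.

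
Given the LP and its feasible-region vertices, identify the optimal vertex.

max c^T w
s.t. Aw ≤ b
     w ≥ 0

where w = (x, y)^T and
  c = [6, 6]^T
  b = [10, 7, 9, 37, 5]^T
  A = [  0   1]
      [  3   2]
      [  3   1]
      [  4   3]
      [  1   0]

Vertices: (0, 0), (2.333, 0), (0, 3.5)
(0, 3.5) with z = 21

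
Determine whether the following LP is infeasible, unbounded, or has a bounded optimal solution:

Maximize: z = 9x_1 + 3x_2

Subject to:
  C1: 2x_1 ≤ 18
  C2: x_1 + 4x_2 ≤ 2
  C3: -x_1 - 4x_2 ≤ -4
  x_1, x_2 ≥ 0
C2 requires x_1 + 4x_2 ≤ 2, while C3 (-x_1 - 4x_2 ≤ -4) is equivalent to x_1 + 4x_2 ≥ 4. Together they would need 4 ≤ x_1 + 4x_2 ≤ 2, which is impossible since 4 > 2. No point satisfies all constraints.

The feasible region is empty; the LP is infeasible.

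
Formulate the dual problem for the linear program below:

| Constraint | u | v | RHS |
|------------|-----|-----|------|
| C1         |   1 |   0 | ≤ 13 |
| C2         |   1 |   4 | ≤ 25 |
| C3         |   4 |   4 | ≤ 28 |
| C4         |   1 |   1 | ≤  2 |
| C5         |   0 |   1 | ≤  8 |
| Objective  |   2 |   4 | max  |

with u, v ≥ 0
Minimize: z = 13y1 + 25y2 + 28y3 + 2y4 + 8y5

Subject to:
  C1: -y1 - y2 - 4y3 - y4 ≤ -2
  C2: -4y2 - 4y3 - y4 - y5 ≤ -4
  y1, y2, y3, y4, y5 ≥ 0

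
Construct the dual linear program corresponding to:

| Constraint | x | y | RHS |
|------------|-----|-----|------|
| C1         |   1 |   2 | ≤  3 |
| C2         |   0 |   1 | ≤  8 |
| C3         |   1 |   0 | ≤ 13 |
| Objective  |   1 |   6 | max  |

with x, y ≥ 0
Minimize: z = 3y1 + 8y2 + 13y3

Subject to:
  C1: -y1 - y3 ≤ -1
  C2: -2y1 - y2 ≤ -6
  y1, y2, y3 ≥ 0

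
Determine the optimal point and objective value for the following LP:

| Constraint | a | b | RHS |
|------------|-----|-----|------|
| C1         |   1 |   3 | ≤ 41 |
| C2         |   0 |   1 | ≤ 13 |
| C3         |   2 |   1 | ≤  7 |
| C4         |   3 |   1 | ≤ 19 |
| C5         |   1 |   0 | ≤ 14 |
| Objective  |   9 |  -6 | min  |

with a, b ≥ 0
a = 0, b = 7, z = -42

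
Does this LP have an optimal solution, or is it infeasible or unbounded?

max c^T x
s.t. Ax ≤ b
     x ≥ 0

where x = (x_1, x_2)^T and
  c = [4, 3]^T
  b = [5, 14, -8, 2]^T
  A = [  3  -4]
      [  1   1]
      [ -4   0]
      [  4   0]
One constraint requires 4x_1 ≤ 2, while the constraint -4x_1 ≤ -8 is equivalent to 4x_1 ≥ 8. Together they would need 8 ≤ 4x_1 ≤ 2, which is impossible since 8 > 2. No point satisfies all constraints.

Infeasible — the constraint set is empty.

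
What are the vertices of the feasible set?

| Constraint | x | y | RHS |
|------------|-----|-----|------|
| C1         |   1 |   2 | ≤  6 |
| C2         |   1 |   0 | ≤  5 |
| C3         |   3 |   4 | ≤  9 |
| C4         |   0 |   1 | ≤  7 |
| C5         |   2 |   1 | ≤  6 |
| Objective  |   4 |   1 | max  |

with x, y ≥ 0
Each vertex is the intersection of two constraint boundaries that also satisfies all remaining constraints:
  x = 0 and y = 0 → (0, 0)
  3x + 4y = 9 and 2x + y = 6 → (3, 0)
  3x + 4y = 9 and x = 0 → (0, 2.25)

Vertices: (0, 0), (3, 0), (0, 2.25)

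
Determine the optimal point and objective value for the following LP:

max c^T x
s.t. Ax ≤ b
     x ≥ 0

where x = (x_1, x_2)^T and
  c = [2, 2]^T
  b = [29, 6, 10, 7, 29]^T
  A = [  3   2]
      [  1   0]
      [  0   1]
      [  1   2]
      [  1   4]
Each vertex is the intersection of two constraint boundaries that also satisfies all remaining constraints:
  x_1 = 0 and x_2 = 0 → (0, 0)
  x_1 = 6 and x_2 = 0 → (6, 0)
  x_1 = 6 and x_1 + 2x_2 = 7 → (6, 0.5)
  x_1 + 2x_2 = 7 and x_1 = 0 → (0, 3.5)

Evaluating z = 2x_1 + 2x_2 at each vertex:
  (0, 0): z = 0
  (6, 0): z = 12
  (6, 0.5): z = 13
  (0, 3.5): z = 7

The maximum is at (6, 0.5) with z = 13.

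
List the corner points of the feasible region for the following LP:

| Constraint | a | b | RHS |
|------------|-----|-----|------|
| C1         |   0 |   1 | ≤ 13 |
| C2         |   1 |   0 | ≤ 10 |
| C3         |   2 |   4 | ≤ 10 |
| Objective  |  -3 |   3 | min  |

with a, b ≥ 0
Each vertex is the intersection of two constraint boundaries that also satisfies all remaining constraints:
  a = 0 and b = 0 → (0, 0)
  2a + 4b = 10 and b = 0 → (5, 0)
  2a + 4b = 10 and a = 0 → (0, 2.5)

Vertices: (0, 0), (5, 0), (0, 2.5)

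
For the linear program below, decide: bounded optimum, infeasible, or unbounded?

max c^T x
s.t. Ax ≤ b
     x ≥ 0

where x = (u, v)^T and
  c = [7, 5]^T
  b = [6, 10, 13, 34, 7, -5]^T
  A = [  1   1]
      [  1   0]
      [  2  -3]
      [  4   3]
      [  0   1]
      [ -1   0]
The point (6, 0) satisfies every constraint, so the LP is feasible; the constraints give u ≤ 10 and v ≤ 7, which with u, v ≥ 0 keep the feasible region inside a bounded box. A feasible, bounded LP attains a finite optimum at a vertex.

Evaluating z = 7u + 5v at each vertex:
  (5, 0): z = 35
  (6, 0): z = 42
  (5, 1): z = 40

Feasible with finite optimum z* = 42 at (6, 0).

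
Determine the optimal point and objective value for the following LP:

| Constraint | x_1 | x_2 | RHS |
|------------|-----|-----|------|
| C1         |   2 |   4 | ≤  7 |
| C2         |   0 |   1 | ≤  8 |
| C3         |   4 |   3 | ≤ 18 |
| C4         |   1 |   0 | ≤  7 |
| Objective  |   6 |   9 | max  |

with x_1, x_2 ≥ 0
Each vertex is the intersection of two constraint boundaries that also satisfies all remaining constraints:
  x_1 = 0 and x_2 = 0 → (0, 0)
  2x_1 + 4x_2 = 7 and x_2 = 0 → (3.5, 0)
  2x_1 + 4x_2 = 7 and x_1 = 0 → (0, 1.75)

Evaluating z = 6x_1 + 9x_2 at each vertex:
  (0, 0): z = 0
  (3.5, 0): z = 21
  (0, 1.75): z = 15.75

The maximum is at (3.5, 0) with z = 21.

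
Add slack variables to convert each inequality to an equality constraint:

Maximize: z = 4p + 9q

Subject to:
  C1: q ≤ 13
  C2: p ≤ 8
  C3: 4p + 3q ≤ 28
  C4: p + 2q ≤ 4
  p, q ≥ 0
max z = 4p + 9q

s.t.
  q + s1 = 13
  p + s2 = 8
  4p + 3q + s3 = 28
  p + 2q + s4 = 4
  p, q, s1, s2, s3, s4 ≥ 0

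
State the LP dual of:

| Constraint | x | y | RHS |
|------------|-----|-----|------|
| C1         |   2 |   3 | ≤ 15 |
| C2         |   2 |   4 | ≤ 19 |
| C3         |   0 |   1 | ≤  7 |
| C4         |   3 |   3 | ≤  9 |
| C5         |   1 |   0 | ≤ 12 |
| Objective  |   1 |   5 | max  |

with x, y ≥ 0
Minimize: z = 15y1 + 19y2 + 7y3 + 9y4 + 12y5

Subject to:
  C1: -2y1 - 2y2 - 3y4 - y5 ≤ -1
  C2: -3y1 - 4y2 - y3 - 3y4 ≤ -5
  y1, y2, y3, y4, y5 ≥ 0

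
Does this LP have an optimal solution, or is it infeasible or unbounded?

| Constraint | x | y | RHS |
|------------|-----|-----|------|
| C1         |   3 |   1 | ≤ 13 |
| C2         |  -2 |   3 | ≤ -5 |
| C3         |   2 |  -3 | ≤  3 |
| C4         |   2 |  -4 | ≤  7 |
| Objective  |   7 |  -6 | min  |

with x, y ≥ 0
C3 requires 2x - 3y ≤ 3, while C2 (-2x + 3y ≤ -5) is equivalent to 2x - 3y ≥ 5. Together they would need 5 ≤ 2x - 3y ≤ 3, which is impossible since 5 > 3. No point satisfies all constraints.

Infeasible — the constraint set is empty.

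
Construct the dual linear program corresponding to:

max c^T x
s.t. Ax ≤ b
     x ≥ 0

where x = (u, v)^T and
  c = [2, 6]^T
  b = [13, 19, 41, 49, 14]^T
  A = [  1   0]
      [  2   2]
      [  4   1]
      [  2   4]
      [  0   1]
Minimize: z = 13y1 + 19y2 + 41y3 + 49y4 + 14y5

Subject to:
  C1: -y1 - 2y2 - 4y3 - 2y4 ≤ -2
  C2: -2y2 - y3 - 4y4 - y5 ≤ -6
  y1, y2, y3, y4, y5 ≥ 0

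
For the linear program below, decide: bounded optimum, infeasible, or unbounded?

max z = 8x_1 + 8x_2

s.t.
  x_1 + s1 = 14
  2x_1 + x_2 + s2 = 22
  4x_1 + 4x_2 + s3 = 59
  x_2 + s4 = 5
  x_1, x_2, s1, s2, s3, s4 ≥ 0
The point (8.5, 5) satisfies every constraint, so the LP is feasible; the constraints give x_1 ≤ 14 and x_2 ≤ 5, which with x_1, x_2 ≥ 0 keep the feasible region inside a bounded box. A feasible, bounded LP attains a finite optimum at a vertex.

Evaluating z = 8x_1 + 8x_2 at each vertex:
  (0, 0): z = 0
  (11, 0): z = 88
  (8.5, 5): z = 108
  (0, 5): z = 40

The LP has an optimal solution: (8.5, 5) with z = 108.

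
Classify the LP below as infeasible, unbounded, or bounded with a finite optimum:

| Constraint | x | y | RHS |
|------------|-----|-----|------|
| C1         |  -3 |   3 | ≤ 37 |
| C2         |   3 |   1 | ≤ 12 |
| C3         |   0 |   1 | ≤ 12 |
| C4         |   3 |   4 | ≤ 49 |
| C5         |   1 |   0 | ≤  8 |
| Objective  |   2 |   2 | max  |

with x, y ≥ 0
The point (0, 12) satisfies every constraint, so the LP is feasible; the constraints give x ≤ 8 and y ≤ 12, which with x, y ≥ 0 keep the feasible region inside a bounded box. A feasible, bounded LP attains a finite optimum at a vertex.

Evaluating z = 2x + 2y at each vertex:
  (0, 0): z = 0
  (4, 0): z = 8
  (0, 12): z = 24

The LP has an optimal solution: (0, 12) with z = 24.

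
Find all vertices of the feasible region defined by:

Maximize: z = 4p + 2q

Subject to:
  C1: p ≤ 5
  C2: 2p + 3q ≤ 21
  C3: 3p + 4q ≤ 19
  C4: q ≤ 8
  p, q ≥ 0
Each vertex is the intersection of two constraint boundaries that also satisfies all remaining constraints:
  p = 0 and q = 0 → (0, 0)
  p = 5 and q = 0 → (5, 0)
  p = 5 and 3p + 4q = 19 → (5, 1)
  3p + 4q = 19 and p = 0 → (0, 4.75)

Vertices: (0, 0), (5, 0), (5, 1), (0, 4.75)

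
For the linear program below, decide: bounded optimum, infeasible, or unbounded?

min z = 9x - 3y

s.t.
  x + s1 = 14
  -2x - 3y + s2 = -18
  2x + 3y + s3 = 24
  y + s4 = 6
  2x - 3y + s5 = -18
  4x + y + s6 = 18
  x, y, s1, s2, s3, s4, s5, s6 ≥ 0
The point (0, 6) satisfies every constraint, so the LP is feasible; the constraints give x ≤ 14 and y ≤ 6, which with x, y ≥ 0 keep the feasible region inside a bounded box. A feasible, bounded LP attains a finite optimum at a vertex.

Evaluating z = 9x - 3y at each vertex:
  (0, 6): z = -18

The LP has an optimal solution: (0, 6) with z = -18.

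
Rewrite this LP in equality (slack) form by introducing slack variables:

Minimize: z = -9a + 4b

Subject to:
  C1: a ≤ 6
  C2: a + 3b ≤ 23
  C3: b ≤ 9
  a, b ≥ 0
min z = -9a + 4b

s.t.
  a + s1 = 6
  a + 3b + s2 = 23
  b + s3 = 9
  a, b, s1, s2, s3 ≥ 0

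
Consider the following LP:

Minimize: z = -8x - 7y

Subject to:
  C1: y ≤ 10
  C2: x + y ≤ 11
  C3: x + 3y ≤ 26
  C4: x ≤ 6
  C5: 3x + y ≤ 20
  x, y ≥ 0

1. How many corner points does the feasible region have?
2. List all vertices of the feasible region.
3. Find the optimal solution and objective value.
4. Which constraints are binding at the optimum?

1. 6
2. (0, 0), (6, 0), (6, 2), (4.5, 6.5), (3.5, 7.5), (0, 8.667)
3. x = 4.5, y = 6.5, z = -81.5
4. C2, C5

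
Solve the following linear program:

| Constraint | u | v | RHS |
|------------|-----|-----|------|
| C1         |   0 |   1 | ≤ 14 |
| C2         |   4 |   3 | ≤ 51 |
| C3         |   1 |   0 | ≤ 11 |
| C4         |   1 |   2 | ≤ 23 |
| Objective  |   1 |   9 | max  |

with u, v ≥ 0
u = 0, v = 11.5, z = 103.5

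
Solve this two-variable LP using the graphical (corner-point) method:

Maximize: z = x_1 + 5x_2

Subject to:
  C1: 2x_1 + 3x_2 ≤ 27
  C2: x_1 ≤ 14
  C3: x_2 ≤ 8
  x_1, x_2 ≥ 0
x_1 = 1.5, x_2 = 8, z = 41.5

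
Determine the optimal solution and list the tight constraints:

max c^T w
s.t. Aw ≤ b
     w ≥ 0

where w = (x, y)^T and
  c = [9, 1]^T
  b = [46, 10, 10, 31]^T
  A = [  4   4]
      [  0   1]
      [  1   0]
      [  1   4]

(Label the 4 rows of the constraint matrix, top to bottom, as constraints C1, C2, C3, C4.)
Optimal: x = 10, y = 1.5
Binding: C1, C3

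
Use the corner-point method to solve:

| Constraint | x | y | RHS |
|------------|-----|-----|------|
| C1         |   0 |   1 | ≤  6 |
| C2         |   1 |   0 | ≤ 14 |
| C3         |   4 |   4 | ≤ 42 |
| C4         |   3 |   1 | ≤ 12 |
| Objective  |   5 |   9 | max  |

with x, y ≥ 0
x = 2, y = 6, z = 64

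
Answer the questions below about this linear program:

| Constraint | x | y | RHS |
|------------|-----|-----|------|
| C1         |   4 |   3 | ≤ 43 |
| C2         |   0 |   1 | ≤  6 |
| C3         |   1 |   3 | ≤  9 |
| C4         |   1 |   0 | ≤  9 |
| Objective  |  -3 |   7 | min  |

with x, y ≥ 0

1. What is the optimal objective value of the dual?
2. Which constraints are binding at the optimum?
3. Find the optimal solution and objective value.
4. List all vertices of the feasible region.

1. -27 (by strong duality, equal to the primal optimum)
2. C3, C4, y ≥ 0
3. x = 9, y = 0, z = -27
4. (0, 0), (9, 0), (0, 3)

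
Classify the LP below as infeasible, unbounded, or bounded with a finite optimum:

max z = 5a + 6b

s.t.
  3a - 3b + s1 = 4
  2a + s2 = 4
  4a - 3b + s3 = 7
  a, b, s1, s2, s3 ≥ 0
Feasible point: (0, 0) satisfies every constraint, so the LP is feasible.
Direction d = (0, 1): for each constraint row a, a·d ≤ 0 —
  (3)(0) + (-3)(1) = -3 ≤ 0
  (2)(0) + (0)(1) = 0 ≤ 0
  (4)(0) + (-3)(1) = -3 ≤ 0
and d ≥ 0, so (0, 0) + t·d stays feasible for every t ≥ 0. Along this ray z = 5a + 6b changes by 6 per unit t, so z → +∞.

The LP is unbounded; z can be made arbitrarily large.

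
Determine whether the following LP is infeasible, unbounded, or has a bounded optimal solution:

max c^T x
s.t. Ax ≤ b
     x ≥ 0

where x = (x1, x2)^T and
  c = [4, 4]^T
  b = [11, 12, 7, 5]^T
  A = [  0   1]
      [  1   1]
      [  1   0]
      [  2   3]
The point (2.5, 0) satisfies every constraint, so the LP is feasible; the constraints give x1 ≤ 7 and x2 ≤ 11, which with x1, x2 ≥ 0 keep the feasible region inside a bounded box. A feasible, bounded LP attains a finite optimum at a vertex.

Feasible with finite optimum z* = 10 at (2.5, 0).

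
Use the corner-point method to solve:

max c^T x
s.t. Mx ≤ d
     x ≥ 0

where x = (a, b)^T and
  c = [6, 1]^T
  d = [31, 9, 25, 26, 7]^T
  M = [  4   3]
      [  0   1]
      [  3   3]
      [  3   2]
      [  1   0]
Each vertex is the intersection of two constraint boundaries that also satisfies all remaining constraints:
  a = 0 and b = 0 → (0, 0)
  a = 7 and b = 0 → (7, 0)
  4a + 3b = 31 and a = 7 → (7, 1)
  4a + 3b = 31 and 3a + 3b = 25 → (6, 2.333)
  3a + 3b = 25 and a = 0 → (0, 8.333)

Evaluating z = 6a + b at each vertex:
  (0, 0): z = 0
  (7, 0): z = 42
  (7, 1): z = 43
  (6, 2.333): z = 38.33
  (0, 8.333): z = 8.333

The maximum is at (7, 1) with z = 43.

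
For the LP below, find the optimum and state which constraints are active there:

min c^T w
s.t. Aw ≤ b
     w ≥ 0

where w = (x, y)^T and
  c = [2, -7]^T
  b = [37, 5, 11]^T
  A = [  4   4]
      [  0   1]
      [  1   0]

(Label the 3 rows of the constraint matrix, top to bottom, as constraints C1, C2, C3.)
Optimal: x = 0, y = 5
Binding: C2, x ≥ 0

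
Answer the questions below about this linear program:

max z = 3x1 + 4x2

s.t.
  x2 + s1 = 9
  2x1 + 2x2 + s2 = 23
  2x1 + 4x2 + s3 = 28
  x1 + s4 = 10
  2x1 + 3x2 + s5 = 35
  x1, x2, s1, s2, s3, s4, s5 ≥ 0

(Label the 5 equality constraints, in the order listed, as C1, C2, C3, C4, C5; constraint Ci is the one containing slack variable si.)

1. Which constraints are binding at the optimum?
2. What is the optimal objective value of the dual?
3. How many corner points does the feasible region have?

1. C2, C3
2. 37 (by strong duality, equal to the primal optimum)
3. 5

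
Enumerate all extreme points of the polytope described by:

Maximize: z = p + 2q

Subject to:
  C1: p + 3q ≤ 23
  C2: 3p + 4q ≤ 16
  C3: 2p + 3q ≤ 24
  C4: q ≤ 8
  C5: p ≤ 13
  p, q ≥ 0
Each vertex is the intersection of two constraint boundaries that also satisfies all remaining constraints:
  p = 0 and q = 0 → (0, 0)
  3p + 4q = 16 and q = 0 → (5.333, 0)
  3p + 4q = 16 and p = 0 → (0, 4)

Vertices: (0, 0), (5.333, 0), (0, 4)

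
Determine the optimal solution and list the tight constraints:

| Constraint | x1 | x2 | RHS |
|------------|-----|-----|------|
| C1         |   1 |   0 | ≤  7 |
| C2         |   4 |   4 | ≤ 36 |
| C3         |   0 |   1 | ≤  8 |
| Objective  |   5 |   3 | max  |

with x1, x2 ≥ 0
Optimal: x1 = 7, x2 = 2
Binding: C1, C2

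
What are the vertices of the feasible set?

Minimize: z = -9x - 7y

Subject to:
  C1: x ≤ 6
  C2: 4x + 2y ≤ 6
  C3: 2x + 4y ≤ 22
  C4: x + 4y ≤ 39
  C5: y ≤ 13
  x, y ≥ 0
Each vertex is the intersection of two constraint boundaries that also satisfies all remaining constraints:
  x = 0 and y = 0 → (0, 0)
  4x + 2y = 6 and y = 0 → (1.5, 0)
  4x + 2y = 6 and x = 0 → (0, 3)

Vertices: (0, 0), (1.5, 0), (0, 3)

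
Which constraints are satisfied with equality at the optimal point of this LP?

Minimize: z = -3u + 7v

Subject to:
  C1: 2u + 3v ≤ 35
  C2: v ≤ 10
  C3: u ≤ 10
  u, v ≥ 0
Optimal: u = 10, v = 0
Slack at optimum:
  C1: slack = 15
  C2: slack = 10
  C3: slack = 0 (binding)
  u ≥ 0: u = 10
  v ≥ 0: v = 0 (binding)
Binding constraints: C3, v ≥ 0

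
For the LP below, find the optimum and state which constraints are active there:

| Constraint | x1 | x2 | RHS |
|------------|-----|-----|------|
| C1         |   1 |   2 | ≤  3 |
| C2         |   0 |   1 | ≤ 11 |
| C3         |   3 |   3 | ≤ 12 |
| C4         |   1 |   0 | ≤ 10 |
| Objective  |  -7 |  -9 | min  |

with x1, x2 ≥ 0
Optimal: x1 = 3, x2 = 0
Slack at optimum:
  C1: slack = 0 (binding)
  C2: slack = 11
  C3: slack = 3
  C4: slack = 7
  x1 ≥ 0: x1 = 3
  x2 ≥ 0: x2 = 0 (binding)
Binding constraints: C1, x2 ≥ 0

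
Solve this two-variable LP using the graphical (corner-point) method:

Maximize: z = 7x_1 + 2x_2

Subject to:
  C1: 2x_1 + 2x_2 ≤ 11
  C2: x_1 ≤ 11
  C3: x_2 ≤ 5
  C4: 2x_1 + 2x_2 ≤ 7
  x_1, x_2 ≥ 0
x_1 = 3.5, x_2 = 0, z = 24.5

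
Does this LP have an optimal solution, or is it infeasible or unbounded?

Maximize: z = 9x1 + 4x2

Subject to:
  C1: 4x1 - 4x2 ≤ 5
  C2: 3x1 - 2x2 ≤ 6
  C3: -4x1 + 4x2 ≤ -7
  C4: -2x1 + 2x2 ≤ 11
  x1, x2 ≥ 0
C1 requires 4x1 - 4x2 ≤ 5, while C3 (-4x1 + 4x2 ≤ -7) is equivalent to 4x1 - 4x2 ≥ 7. Together they would need 7 ≤ 4x1 - 4x2 ≤ 5, which is impossible since 7 > 5. No point satisfies all constraints.

Infeasible — the constraint set is empty.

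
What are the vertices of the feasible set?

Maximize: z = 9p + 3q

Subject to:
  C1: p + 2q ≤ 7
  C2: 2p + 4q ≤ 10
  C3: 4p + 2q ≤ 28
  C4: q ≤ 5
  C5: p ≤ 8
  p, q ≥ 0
Each vertex is the intersection of two constraint boundaries that also satisfies all remaining constraints:
  p = 0 and q = 0 → (0, 0)
  2p + 4q = 10 and q = 0 → (5, 0)
  2p + 4q = 10 and p = 0 → (0, 2.5)

Vertices: (0, 0), (5, 0), (0, 2.5)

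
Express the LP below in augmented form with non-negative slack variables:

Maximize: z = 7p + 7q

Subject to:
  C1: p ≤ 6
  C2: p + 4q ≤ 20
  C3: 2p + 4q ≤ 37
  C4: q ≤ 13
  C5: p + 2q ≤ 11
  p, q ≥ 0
max z = 7p + 7q

s.t.
  p + s1 = 6
  p + 4q + s2 = 20
  2p + 4q + s3 = 37
  q + s4 = 13
  p + 2q + s5 = 11
  p, q, s1, s2, s3, s4, s5 ≥ 0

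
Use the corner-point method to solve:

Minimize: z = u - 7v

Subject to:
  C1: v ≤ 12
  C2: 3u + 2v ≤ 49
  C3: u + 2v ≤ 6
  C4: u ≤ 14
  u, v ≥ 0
u = 0, v = 3, z = -21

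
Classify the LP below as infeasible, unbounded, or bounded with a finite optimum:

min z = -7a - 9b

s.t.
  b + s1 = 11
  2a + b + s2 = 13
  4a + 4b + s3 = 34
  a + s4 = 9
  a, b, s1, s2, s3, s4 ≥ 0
The point (0, 8.5) satisfies every constraint, so the LP is feasible; the constraints give a ≤ 9 and b ≤ 11, which with a, b ≥ 0 keep the feasible region inside a bounded box. A feasible, bounded LP attains a finite optimum at a vertex.

Bounded optimum: z* = -76.5 at (0, 8.5).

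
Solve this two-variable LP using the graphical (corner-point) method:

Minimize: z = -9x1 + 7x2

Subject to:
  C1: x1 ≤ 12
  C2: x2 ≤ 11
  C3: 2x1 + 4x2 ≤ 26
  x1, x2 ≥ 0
Each vertex is the intersection of two constraint boundaries that also satisfies all remaining constraints:
  x1 = 0 and x2 = 0 → (0, 0)
  x1 = 12 and x2 = 0 → (12, 0)
  x1 = 12 and 2x1 + 4x2 = 26 → (12, 0.5)
  2x1 + 4x2 = 26 and x1 = 0 → (0, 6.5)

Evaluating z = -9x1 + 7x2 at each vertex:
  (0, 0): z = 0
  (12, 0): z = -108
  (12, 0.5): z = -104.5
  (0, 6.5): z = 45.5

The minimum is at (12, 0) with z = -108.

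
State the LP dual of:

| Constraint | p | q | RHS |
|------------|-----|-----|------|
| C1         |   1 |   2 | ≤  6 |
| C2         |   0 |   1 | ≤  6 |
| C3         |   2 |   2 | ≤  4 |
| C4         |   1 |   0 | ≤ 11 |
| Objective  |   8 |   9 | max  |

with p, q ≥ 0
Minimize: z = 6y1 + 6y2 + 4y3 + 11y4

Subject to:
  C1: -y1 - 2y3 - y4 ≤ -8
  C2: -2y1 - y2 - 2y3 ≤ -9
  y1, y2, y3, y4 ≥ 0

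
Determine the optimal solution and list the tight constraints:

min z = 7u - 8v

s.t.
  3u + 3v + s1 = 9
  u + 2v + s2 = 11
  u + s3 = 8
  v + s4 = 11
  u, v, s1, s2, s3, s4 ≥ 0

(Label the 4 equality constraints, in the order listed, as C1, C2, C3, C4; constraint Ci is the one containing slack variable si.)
Optimal: u = 0, v = 3
Binding: C1, u ≥ 0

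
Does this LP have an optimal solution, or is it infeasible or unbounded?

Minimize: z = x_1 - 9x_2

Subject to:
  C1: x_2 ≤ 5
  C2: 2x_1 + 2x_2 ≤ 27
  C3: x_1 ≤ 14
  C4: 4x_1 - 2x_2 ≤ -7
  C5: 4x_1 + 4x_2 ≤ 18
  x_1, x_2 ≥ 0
The point (0, 4.5) satisfies every constraint, so the LP is feasible; the constraints give x_1 ≤ 14 and x_2 ≤ 5, which with x_1, x_2 ≥ 0 keep the feasible region inside a bounded box. A feasible, bounded LP attains a finite optimum at a vertex.

Evaluating z = x_1 - 9x_2 at each vertex:
  (0, 3.5): z = -31.5
  (0.3333, 4.167): z = -37.17
  (0, 4.5): z = -40.5

Feasible with finite optimum z* = -40.5 at (0, 4.5).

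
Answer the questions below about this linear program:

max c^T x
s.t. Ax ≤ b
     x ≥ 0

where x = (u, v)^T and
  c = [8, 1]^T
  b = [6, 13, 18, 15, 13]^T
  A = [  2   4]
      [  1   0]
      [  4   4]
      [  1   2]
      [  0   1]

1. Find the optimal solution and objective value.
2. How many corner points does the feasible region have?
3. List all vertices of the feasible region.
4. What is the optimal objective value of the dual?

1. u = 3, v = 0, z = 24
2. 3
3. (0, 0), (3, 0), (0, 1.5)
4. 24 (by strong duality, equal to the primal optimum)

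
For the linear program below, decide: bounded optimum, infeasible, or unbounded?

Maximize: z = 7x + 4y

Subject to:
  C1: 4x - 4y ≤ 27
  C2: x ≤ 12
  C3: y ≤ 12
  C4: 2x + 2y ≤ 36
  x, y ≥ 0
The point (12, 6) satisfies every constraint, so the LP is feasible; the constraints give x ≤ 12 and y ≤ 12, which with x, y ≥ 0 keep the feasible region inside a bounded box. A feasible, bounded LP attains a finite optimum at a vertex.

Evaluating z = 7x + 4y at each vertex:
  (0, 0): z = 0
  (6.75, 0): z = 47.25
  (12, 5.25): z = 105
  (12, 6): z = 108
  (6, 12): z = 90
  (0, 12): z = 48

The LP has an optimal solution: (12, 6) with z = 108.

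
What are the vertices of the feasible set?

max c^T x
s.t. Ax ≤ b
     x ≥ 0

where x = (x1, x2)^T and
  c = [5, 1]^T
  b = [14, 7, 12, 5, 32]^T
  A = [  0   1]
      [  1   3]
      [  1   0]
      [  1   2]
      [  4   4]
Each vertex is the intersection of two constraint boundaries that also satisfies all remaining constraints:
  x1 = 0 and x2 = 0 → (0, 0)
  x1 + 2x2 = 5 and x2 = 0 → (5, 0)
  x1 + 3x2 = 7 and x1 + 2x2 = 5 → (1, 2)
  x1 + 3x2 = 7 and x1 = 0 → (0, 2.333)

Vertices: (0, 0), (5, 0), (1, 2), (0, 2.333)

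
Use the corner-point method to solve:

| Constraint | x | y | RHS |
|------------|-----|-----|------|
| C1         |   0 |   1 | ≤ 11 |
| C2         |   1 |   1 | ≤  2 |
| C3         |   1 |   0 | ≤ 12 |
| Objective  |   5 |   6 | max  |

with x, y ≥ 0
Each vertex is the intersection of two constraint boundaries that also satisfies all remaining constraints:
  x = 0 and y = 0 → (0, 0)
  x + y = 2 and y = 0 → (2, 0)
  x + y = 2 and x = 0 → (0, 2)

Evaluating z = 5x + 6y at each vertex:
  (0, 0): z = 0
  (2, 0): z = 10
  (0, 2): z = 12

The maximum is at (0, 2) with z = 12.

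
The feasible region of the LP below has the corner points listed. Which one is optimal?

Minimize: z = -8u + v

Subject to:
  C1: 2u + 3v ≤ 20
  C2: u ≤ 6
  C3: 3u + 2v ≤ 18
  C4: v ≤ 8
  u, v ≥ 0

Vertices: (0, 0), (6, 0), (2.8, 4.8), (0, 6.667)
Evaluating z = -8u + v at each vertex:
  (0, 0): z = 0
  (6, 0): z = -48
  (2.8, 4.8): z = -17.6
  (0, 6.667): z = 6.667

The smallest value is z = -48, attained at (6, 0).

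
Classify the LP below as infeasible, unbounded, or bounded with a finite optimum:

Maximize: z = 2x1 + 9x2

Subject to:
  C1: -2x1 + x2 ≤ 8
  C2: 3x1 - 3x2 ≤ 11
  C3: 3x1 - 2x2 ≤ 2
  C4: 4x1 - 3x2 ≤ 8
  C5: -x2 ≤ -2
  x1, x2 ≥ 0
Feasible point: (0, 2) satisfies every constraint, so the LP is feasible.
Direction d = (1, 2): for each constraint row a, a·d ≤ 0 —
  (-2)(1) + (1)(2) = 0 ≤ 0
  (3)(1) + (-3)(2) = -3 ≤ 0
  (3)(1) + (-2)(2) = -1 ≤ 0
  (4)(1) + (-3)(2) = -2 ≤ 0
  (0)(1) + (-1)(2) = -2 ≤ 0
and d ≥ 0, so (0, 2) + t·d stays feasible for every t ≥ 0. Along this ray z = 2x1 + 9x2 changes by 20 per unit t, so z → +∞.

Unbounded: there is a feasible ray along which z → +∞.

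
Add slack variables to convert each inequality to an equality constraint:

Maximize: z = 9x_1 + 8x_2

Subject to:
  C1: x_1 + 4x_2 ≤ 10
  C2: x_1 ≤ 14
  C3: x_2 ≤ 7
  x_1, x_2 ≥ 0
max z = 9x_1 + 8x_2

s.t.
  x_1 + 4x_2 + s1 = 10
  x_1 + s2 = 14
  x_2 + s3 = 7
  x_1, x_2, s1, s2, s3 ≥ 0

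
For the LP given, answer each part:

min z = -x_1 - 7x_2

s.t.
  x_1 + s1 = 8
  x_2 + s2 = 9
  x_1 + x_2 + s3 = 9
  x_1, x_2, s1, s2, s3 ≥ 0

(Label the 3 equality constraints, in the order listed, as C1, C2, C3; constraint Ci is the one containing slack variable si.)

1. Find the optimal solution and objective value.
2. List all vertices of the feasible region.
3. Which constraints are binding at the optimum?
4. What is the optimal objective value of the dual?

1. x_1 = 0, x_2 = 9, z = -63
2. (0, 0), (8, 0), (8, 1), (0, 9)
3. C2, C3, x_1 ≥ 0
4. -63 (by strong duality, equal to the primal optimum)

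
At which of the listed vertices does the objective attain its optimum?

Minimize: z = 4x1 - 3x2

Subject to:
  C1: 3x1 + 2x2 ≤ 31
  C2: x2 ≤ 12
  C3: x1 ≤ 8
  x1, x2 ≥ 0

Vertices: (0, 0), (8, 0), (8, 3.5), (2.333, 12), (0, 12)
Evaluating z = 4x1 - 3x2 at each vertex:
  (0, 0): z = 0
  (8, 0): z = 32
  (8, 3.5): z = 21.5
  (2.333, 12): z = -26.67
  (0, 12): z = -36

The smallest value is z = -36, attained at (0, 12).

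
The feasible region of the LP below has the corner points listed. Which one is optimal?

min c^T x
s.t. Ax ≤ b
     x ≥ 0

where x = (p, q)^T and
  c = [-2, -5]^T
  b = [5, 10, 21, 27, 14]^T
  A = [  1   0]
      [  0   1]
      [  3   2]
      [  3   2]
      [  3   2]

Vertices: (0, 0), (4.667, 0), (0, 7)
Evaluating z = -2p - 5q at each vertex:
  (0, 0): z = 0
  (4.667, 0): z = -9.333
  (0, 7): z = -35

The smallest value is z = -35, attained at (0, 7).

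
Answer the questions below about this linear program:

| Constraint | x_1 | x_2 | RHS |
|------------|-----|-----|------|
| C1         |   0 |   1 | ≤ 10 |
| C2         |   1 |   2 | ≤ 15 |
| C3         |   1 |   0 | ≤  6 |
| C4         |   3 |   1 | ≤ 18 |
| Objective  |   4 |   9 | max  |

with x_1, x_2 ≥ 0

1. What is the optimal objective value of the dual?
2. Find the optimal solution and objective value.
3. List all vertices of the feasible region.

1. 67.5 (by strong duality, equal to the primal optimum)
2. x_1 = 0, x_2 = 7.5, z = 67.5
3. (0, 0), (6, 0), (4.2, 5.4), (0, 7.5)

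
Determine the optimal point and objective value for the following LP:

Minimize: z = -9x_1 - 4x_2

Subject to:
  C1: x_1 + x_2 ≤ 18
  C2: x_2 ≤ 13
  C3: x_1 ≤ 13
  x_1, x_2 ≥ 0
Each vertex is the intersection of two constraint boundaries that also satisfies all remaining constraints:
  x_1 = 0 and x_2 = 0 → (0, 0)
  x_1 = 13 and x_2 = 0 → (13, 0)
  x_1 + x_2 = 18 and x_1 = 13 → (13, 5)
  x_1 + x_2 = 18 and x_2 = 13 → (5, 13)
  x_2 = 13 and x_1 = 0 → (0, 13)

Evaluating z = -9x_1 - 4x_2 at each vertex:
  (0, 0): z = 0
  (13, 0): z = -117
  (13, 5): z = -137
  (5, 13): z = -97
  (0, 13): z = -52

The minimum is at (13, 5) with z = -137.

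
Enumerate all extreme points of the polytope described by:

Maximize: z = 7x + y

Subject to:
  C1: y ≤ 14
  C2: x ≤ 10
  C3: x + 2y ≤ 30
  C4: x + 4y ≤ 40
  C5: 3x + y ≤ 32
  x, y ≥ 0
Each vertex is the intersection of two constraint boundaries that also satisfies all remaining constraints:
  x = 0 and y = 0 → (0, 0)
  x = 10 and y = 0 → (10, 0)
  x = 10 and 3x + y = 32 → (10, 2)
  x + 4y = 40 and 3x + y = 32 → (8, 8)
  x + 4y = 40 and x = 0 → (0, 10)

Vertices: (0, 0), (10, 0), (10, 2), (8, 8), (0, 10)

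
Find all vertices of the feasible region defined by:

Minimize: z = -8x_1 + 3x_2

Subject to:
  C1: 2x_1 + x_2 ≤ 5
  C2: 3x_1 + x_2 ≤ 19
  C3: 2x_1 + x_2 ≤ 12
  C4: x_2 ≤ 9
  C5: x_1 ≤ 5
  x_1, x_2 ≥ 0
Each vertex is the intersection of two constraint boundaries that also satisfies all remaining constraints:
  x_1 = 0 and x_2 = 0 → (0, 0)
  2x_1 + x_2 = 5 and x_2 = 0 → (2.5, 0)
  2x_1 + x_2 = 5 and x_1 = 0 → (0, 5)

Vertices: (0, 0), (2.5, 0), (0, 5)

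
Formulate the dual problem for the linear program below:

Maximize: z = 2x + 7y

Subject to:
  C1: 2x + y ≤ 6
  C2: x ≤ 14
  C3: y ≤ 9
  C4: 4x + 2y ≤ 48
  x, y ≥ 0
Minimize: z = 6y1 + 14y2 + 9y3 + 48y4

Subject to:
  C1: -2y1 - y2 - 4y4 ≤ -2
  C2: -y1 - y3 - 2y4 ≤ -7
  y1, y2, y3, y4 ≥ 0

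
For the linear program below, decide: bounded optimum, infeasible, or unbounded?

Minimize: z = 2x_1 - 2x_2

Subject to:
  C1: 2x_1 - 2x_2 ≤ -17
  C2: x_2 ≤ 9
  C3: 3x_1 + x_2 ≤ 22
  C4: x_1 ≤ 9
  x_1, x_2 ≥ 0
The point (0, 9) satisfies every constraint, so the LP is feasible; the constraints give x_1 ≤ 9 and x_2 ≤ 9, which with x_1, x_2 ≥ 0 keep the feasible region inside a bounded box. A feasible, bounded LP attains a finite optimum at a vertex.

Evaluating z = 2x_1 - 2x_2 at each vertex:
  (0, 8.5): z = -17
  (0.5, 9): z = -17
  (0, 9): z = -18

The LP has an optimal solution: (0, 9) with z = -18.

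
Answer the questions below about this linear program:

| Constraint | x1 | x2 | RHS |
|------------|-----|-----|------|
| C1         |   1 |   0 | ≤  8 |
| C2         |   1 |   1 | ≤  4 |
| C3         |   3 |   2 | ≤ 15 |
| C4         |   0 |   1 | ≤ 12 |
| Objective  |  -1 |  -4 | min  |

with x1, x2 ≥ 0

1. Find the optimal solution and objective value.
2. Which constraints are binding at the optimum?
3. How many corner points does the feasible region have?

1. x1 = 0, x2 = 4, z = -16
2. C2, x1 ≥ 0
3. 3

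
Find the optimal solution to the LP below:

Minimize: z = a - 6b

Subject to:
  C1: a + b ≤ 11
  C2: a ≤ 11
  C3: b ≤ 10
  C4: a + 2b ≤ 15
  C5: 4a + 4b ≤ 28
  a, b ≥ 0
a = 0, b = 7, z = -42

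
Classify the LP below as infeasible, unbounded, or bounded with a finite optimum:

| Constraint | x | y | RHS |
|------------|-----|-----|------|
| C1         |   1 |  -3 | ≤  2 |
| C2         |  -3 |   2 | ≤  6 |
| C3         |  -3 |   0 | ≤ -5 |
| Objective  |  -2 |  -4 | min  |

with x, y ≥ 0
Feasible point: (2, 0) satisfies every constraint, so the LP is feasible.
Direction d = (1, 1): for each constraint row a, a·d ≤ 0 —
  (1)(1) + (-3)(1) = -2 ≤ 0
  (-3)(1) + (2)(1) = -1 ≤ 0
  (-3)(1) + (0)(1) = -3 ≤ 0
and d ≥ 0, so (2, 0) + t·d stays feasible for every t ≥ 0. Along this ray z = -2x - 4y changes by -6 per unit t, so z → −∞.

The LP is unbounded; z can be made arbitrarily small.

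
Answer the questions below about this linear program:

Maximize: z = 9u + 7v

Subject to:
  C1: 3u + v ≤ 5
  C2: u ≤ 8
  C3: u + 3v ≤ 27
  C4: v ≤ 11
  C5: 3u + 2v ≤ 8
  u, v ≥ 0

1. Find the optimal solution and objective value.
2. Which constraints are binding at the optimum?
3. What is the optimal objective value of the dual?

1. u = 0, v = 4, z = 28
2. C5, u ≥ 0
3. 28 (by strong duality, equal to the primal optimum)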